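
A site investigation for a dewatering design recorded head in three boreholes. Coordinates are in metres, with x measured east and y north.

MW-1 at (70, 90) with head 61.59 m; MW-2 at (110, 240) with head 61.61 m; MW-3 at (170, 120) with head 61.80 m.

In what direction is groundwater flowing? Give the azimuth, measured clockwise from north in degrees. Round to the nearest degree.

Taking MW-1 as reference: MW-2−MW-1 = (40, 150, +0.02); MW-3−MW-1 = (100, 30, +0.21).
Determinant of the coordinate differences = 40·30 − 100·150 = -13800.
∂h/∂x = [(+0.02)·30 − (+0.21)·150] / -13800 = +0.002239
∂h/∂y = [40·(+0.21) − 100·(+0.02)] / -13800 = -0.0004638
Flow direction (−∇h) has components (-0.002239 E, +0.0004638 N).
Azimuth = atan2(E, N) = atan2(-0.002239, +0.0004638) = 281.7° ≈ 282°.

282°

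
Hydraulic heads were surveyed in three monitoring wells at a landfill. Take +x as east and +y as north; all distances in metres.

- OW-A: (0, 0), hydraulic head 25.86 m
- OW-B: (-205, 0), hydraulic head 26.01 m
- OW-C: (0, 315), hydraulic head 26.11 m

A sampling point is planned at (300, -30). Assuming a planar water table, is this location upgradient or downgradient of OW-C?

downgradient

∂h/∂x = (26.01 − 25.86) / (-205 − 0) = -0.0007317
∂h/∂y = (26.11 − 25.86) / (315 − 0) = +0.0007937
Head at (300, -30) = 25.86 + (-0.0007317)·(300) + (+0.0007937)·(-30) = 25.62 m.
That is lower than the 26.11 m at OW-C, so the point is downgradient.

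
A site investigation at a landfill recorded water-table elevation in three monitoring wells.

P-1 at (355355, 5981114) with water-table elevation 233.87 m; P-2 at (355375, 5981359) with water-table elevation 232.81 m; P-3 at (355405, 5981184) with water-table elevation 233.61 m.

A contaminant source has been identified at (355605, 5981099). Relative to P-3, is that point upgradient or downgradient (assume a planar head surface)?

upgradient

Differences from P-1: to P-2 (Δx, Δy, Δh) = (20, 245, -1.06); to P-3 = (50, 70, -0.26).
Solve a·Δx + b·Δy = Δh: det = 20·70 − 50·245 = -10850.
∂h/∂x = [(-1.06)·70 − (-0.26)·245] / -10850 = +0.0009677
∂h/∂y = [20·(-0.26) − 50·(-1.06)] / -10850 = -0.004406
Head at (355605, 5981099) = 233.87 + (+0.0009677)·(250) + (-0.004406)·(-15) = 234.18 m.
That is higher than the 233.61 m at P-3, so the point is upgradient.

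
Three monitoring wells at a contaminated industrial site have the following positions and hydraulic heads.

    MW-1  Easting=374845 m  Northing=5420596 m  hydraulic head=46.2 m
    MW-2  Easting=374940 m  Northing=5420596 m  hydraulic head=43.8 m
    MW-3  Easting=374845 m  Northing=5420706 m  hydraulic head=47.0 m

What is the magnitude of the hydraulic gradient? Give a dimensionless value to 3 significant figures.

0.0263

∂h/∂x = (43.8 − 46.2) / (374940 − 374845) = -0.02526
∂h/∂y = (47.0 − 46.2) / (5420706 − 5420596) = +0.007273
|∇h| = √(-0.02526² + 0.007273²) = 0.02629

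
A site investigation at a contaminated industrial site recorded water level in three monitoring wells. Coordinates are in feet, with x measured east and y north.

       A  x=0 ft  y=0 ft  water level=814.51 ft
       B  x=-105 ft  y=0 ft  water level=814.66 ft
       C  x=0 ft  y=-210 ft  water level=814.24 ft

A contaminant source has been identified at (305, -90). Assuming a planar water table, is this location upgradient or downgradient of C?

downgradient

∂h/∂x = (814.66 − 814.51) / (-105 − 0) = -0.001429
∂h/∂y = (814.24 − 814.51) / (-210 − 0) = +0.001286
Head at (305, -90) = 814.51 + (-0.001429)·(305) + (+0.001286)·(-90) = 813.96 ft.
That is lower than the 814.24 ft at C, so the point is downgradient.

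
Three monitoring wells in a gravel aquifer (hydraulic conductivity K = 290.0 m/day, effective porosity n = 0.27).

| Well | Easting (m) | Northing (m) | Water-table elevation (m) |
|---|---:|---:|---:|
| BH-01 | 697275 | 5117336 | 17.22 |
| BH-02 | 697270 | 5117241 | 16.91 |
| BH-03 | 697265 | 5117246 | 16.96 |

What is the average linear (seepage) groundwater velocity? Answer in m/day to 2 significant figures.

7.9 m/day

Taking BH-01 as reference: BH-02−BH-01 = (-5, -95, -0.31); BH-03−BH-01 = (-10, -90, -0.26).
Solve a·Δx + b·Δy = Δh: det = (-5)·(-90) − (-10)·(-95) = -500.
∂h/∂x = [(-0.31)·(-90) − (-0.26)·(-95)] / -500 = -0.006400
∂h/∂y = [(-5)·(-0.26) − (-10)·(-0.31)] / -500 = +0.003600
|∇h| = √(-0.006400² + 0.003600²) = 0.007343
Seepage velocity v = K·i/n = 290.0 × 0.007343 / 0.27 = 7.887 m/day.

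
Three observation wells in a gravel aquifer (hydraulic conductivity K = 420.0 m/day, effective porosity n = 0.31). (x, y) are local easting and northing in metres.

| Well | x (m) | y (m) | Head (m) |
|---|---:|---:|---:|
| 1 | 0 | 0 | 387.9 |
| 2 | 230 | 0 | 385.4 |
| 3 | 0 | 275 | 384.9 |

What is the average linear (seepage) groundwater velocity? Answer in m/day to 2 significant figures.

21 m/day

∂h/∂x = (385.4 − 387.9) / (230 − 0) = -0.01087
∂h/∂y = (384.9 − 387.9) / (275 − 0) = -0.01091
|∇h| = √(-0.01087² + -0.01091²) = 0.0154
Seepage velocity v = K·i/n = 420.0 × 0.0154 / 0.31 = 20.86 m/day.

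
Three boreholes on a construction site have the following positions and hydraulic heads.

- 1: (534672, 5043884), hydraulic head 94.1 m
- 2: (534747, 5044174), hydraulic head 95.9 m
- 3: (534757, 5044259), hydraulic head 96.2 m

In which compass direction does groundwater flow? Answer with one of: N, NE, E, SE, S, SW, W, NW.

W

Differences from 1: to 2 (Δx, Δy, Δh) = (75, 290, +1.8); to 3 = (85, 375, +2.1).
Solve a·Δx + b·Δy = Δh: det = 75·375 − 85·290 = 3475.
∂h/∂x = [(+1.8)·375 − (+2.1)·290] / 3475 = +0.01899
∂h/∂y = [75·(+2.1) − 85·(+1.8)] / 3475 = +0.001295
Flow = −∇h = (-0.01899 east, -0.001295 north), which points west.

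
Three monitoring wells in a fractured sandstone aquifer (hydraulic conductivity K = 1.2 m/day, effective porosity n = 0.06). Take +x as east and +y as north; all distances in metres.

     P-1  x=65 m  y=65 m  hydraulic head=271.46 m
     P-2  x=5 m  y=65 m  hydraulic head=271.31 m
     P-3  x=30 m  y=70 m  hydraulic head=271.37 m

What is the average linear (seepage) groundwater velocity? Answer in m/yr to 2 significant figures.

Differences from P-1: to P-2 (Δx, Δy, Δh) = (-60, 0, -0.15); to P-3 = (-35, 5, -0.09).
Solve a·Δx + b·Δy = Δh: det = (-60)·5 − (-35)·0 = -300.
∂h/∂x = [(-0.15)·5 − (-0.09)·0] / -300 = +0.002500
∂h/∂y = [(-60)·(-0.09) − (-35)·(-0.15)] / -300 = -0.0005000
|∇h| = √(0.002500² + -0.0005000²) = 0.00255
Seepage velocity v = K·i/n = 1.2 × 0.00255 / 0.06 = 0.051 m/day = 18.63 m/yr.

19 m/yr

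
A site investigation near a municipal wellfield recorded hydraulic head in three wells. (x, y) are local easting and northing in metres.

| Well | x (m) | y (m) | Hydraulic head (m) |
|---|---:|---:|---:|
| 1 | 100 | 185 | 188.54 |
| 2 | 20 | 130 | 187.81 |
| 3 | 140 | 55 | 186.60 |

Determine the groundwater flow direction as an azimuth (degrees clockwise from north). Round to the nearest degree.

176°

Taking 1 as reference: 2−1 = (-80, -55, -0.73); 3−1 = (40, -130, -1.94).
Solve a·Δx + b·Δy = Δh: det = (-80)·(-130) − 40·(-55) = 12600.
∂h/∂x = [(-0.73)·(-130) − (-1.94)·(-55)] / 12600 = -0.0009365
∂h/∂y = [(-80)·(-1.94) − 40·(-0.73)] / 12600 = +0.01463
Flow direction (−∇h) has components (+0.0009365 E, -0.01463 N).
Azimuth = atan2(E, N) = atan2(+0.0009365, -0.01463) = 176.3° ≈ 176°.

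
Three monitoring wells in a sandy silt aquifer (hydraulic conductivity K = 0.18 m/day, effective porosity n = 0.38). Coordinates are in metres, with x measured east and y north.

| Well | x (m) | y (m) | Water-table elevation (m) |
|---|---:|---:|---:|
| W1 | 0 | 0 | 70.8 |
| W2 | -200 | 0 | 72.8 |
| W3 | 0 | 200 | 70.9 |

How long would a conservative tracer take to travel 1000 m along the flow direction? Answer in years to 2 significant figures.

∂h/∂x = (72.8 − 70.8) / (-200 − 0) = -0.01000
∂h/∂y = (70.9 − 70.8) / (200 − 0) = +0.0005000
|∇h| = √(-0.01000² + 0.0005000²) = 0.01001
Seepage velocity v = K·i/n = 0.18 × 0.01001 / 0.38 = 0.004742 m/day.
t = 1000 / 0.004742 = 2.109e+05 days = 577 years.

580 years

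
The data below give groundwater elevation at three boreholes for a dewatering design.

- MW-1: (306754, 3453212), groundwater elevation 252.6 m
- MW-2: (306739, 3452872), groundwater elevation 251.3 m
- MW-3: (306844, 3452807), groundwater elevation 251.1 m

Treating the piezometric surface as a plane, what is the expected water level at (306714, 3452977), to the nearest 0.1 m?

251.7 m

With h = a·x + b·y + c and MW-1 as origin, the differences give:
  (-15)·a + (-340)·b = -1.3
  90·a + (-405)·b = -1.5
Eliminate b (×(-405) and ×(-340), subtract): 36675·a = 16.50 → a = ∂h/∂x = +0.0004499
Back-substitute: b = ∂h/∂y = +0.003804.
h(306714, 3452977) = 252.6 + (+0.0004499)·(-40) + (+0.003804)·(-235) = 252.6 -0.018 -0.894 = 251.688 m.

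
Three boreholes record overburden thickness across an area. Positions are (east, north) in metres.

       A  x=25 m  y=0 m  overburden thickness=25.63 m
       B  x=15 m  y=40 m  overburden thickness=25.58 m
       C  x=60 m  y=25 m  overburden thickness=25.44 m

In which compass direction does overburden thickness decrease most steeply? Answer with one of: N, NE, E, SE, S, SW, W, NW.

With d = a·x + b·y + c and A as origin, the differences give:
  (-10)·a + 40·b = -0.05
  35·a + 25·b = -0.19
Eliminate b (×25 and ×40, subtract): -1650·a = 6.350 → a = ∂d/∂x = -0.003848
Back-substitute: b = ∂d/∂y = -0.002212.
Steepest decrease is along −∇f = (+0.003848 E, +0.002212 N) → northeast.

NE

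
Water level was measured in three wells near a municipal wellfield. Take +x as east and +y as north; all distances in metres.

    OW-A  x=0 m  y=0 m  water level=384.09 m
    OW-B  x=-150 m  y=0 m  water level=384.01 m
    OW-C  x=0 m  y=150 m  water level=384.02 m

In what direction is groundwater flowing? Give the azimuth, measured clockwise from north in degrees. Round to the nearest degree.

∂h/∂x = (384.01 − 384.09) / (-150 − 0) = +0.0005333
∂h/∂y = (384.02 − 384.09) / (150 − 0) = -0.0004667
Flow direction (−∇h) has components (-0.0005333 E, +0.0004667 N).
Azimuth = atan2(E, N) = atan2(-0.0005333, +0.0004667) = 311.2° ≈ 311°.

311°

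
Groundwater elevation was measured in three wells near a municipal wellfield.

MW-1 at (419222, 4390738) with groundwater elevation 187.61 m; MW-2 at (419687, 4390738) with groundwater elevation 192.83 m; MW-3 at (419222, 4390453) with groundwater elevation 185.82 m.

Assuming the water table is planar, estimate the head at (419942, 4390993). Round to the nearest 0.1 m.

∂h/∂x = (192.83 − 187.61) / (419687 − 419222) = +0.01123
∂h/∂y = (185.82 − 187.61) / (4390453 − 4390738) = +0.006281
h(419942, 4390993) = 187.61 + (+0.01123)·(720) + (+0.006281)·(255) = 187.61 +8.083 +1.602 = 197.294 m.

197.3 m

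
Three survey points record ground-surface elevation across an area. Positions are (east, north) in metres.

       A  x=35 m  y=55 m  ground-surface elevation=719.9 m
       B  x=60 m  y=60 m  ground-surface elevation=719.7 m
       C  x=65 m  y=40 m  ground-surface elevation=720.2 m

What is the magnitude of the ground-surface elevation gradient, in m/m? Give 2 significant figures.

0.026 m/m

With z = a·x + b·y + c and A as origin, the differences give:
  25·a + 5·b = -0.2
  30·a + (-15)·b = +0.3
Eliminate b (×(-15) and ×5, subtract): -525·a = 1.50 → a = ∂z/∂x = -0.002857
Back-substitute: b = ∂z/∂y = -0.02571.
|∇f| = √(-0.002857² + -0.02571²) = 0.02587 m/m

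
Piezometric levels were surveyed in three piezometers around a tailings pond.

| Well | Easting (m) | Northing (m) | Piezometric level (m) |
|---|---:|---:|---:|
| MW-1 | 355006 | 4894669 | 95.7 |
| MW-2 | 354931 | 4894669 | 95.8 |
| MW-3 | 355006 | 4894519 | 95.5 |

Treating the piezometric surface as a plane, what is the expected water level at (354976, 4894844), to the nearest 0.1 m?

∂h/∂x = (95.8 − 95.7) / (354931 − 355006) = -0.001333
∂h/∂y = (95.5 − 95.7) / (4894519 − 4894669) = +0.001333
h(354976, 4894844) = 95.7 + (-0.001333)·(-30) + (+0.001333)·(175) = 95.7 +0.040 +0.233 = 95.973 m.

96.0 m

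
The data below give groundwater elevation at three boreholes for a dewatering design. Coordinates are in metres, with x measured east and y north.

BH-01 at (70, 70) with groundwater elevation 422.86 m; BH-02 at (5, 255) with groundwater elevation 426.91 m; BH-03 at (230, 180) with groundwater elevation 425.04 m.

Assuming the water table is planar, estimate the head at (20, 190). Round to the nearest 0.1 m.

425.5 m

Differences from BH-01: to BH-02 (Δx, Δy, Δh) = (-65, 185, +4.05); to BH-03 = (160, 110, +2.18).
Determinant of the coordinate differences = (-65)·110 − 160·185 = -36750.
∂h/∂x = [(+4.05)·110 − (+2.18)·185] / -36750 = -0.001148
∂h/∂y = [(-65)·(+2.18) − 160·(+4.05)] / -36750 = +0.02149
h(20, 190) = 422.86 + (-0.001148)·(-50) + (+0.02149)·(120) = 422.86 +0.057 +2.579 = 425.496 m.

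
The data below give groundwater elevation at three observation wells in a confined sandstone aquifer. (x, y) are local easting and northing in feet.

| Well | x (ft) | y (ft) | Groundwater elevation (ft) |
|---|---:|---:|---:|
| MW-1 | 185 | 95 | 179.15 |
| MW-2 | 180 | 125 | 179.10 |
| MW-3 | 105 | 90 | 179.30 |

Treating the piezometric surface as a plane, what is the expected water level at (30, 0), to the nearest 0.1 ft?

179.6 ft

Differences from MW-1: to MW-2 (Δx, Δy, Δh) = (-5, 30, -0.05); to MW-3 = (-80, -5, +0.15).
Solve a·Δx + b·Δy = Δh: det = (-5)·(-5) − (-80)·30 = 2425.
∂h/∂x = [(-0.05)·(-5) − (+0.15)·30] / 2425 = -0.001753
∂h/∂y = [(-5)·(+0.15) − (-80)·(-0.05)] / 2425 = -0.001959
h(30, 0) = 179.15 + (-0.001753)·(-155) + (-0.001959)·(-95) = 179.15 +0.272 +0.186 = 179.608 ft.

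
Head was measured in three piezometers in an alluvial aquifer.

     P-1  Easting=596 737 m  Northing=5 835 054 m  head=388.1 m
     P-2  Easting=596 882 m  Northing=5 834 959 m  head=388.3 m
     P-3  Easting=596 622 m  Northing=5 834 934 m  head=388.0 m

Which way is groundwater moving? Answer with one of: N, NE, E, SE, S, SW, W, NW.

Differences from P-1: to P-2 (Δx, Δy, Δh) = (145, -95, +0.2); to P-3 = (-115, -120, -0.1).
Determinant of the coordinate differences = 145·(-120) − (-115)·(-95) = -28325.
∂h/∂x = [(+0.2)·(-120) − (-0.1)·(-95)] / -28325 = +0.001183
∂h/∂y = [145·(-0.1) − (-115)·(+0.2)] / -28325 = -0.0003001
Flow = −∇h = (-0.001183 east, +0.0003001 north), which points west.

W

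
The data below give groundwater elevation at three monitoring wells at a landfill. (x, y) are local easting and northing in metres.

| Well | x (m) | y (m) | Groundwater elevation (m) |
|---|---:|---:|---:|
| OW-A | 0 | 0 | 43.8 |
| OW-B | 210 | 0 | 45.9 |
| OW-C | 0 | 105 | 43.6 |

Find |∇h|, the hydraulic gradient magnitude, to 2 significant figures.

0.010

∂h/∂x = (45.9 − 43.8) / (210 − 0) = +0.01000
∂h/∂y = (43.6 − 43.8) / (105 − 0) = -0.001905
|∇h| = √(0.01000² + -0.001905²) = 0.01018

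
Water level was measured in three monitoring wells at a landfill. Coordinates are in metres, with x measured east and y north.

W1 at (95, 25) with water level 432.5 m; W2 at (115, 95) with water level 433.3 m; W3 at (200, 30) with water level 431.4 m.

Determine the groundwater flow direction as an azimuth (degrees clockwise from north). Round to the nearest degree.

Taking W1 as reference: W2−W1 = (20, 70, +0.8); W3−W1 = (105, 5, -1.1).
Solve a·Δx + b·Δy = Δh: det = 20·5 − 105·70 = -7250.
∂h/∂x = [(+0.8)·5 − (-1.1)·70] / -7250 = -0.01117
∂h/∂y = [20·(-1.1) − 105·(+0.8)] / -7250 = +0.01462
Flow direction (−∇h) has components (+0.01117 E, -0.01462 N).
Azimuth = atan2(E, N) = atan2(+0.01117, -0.01462) = 142.6° ≈ 143°.

143°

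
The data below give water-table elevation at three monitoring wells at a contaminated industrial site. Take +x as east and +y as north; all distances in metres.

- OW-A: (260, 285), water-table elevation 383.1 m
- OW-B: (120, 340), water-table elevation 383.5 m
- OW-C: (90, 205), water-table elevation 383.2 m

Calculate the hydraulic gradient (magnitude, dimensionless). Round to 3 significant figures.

Differences from OW-A: to OW-B (Δx, Δy, Δh) = (-140, 55, +0.4); to OW-C = (-170, -80, +0.1).
Determinant of the coordinate differences = (-140)·(-80) − (-170)·55 = 20550.
∂h/∂x = [(+0.4)·(-80) − (+0.1)·55] / 20550 = -0.001825
∂h/∂y = [(-140)·(+0.1) − (-170)·(+0.4)] / 20550 = +0.002628
|∇h| = √(-0.001825² + 0.002628²) = 0.0032

0.00320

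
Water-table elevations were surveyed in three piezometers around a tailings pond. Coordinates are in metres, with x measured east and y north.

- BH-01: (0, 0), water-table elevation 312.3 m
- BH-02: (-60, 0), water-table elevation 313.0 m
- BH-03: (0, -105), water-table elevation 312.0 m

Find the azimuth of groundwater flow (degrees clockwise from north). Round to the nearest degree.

∂h/∂x = (313.0 − 312.3) / (-60 − 0) = -0.01167
∂h/∂y = (312.0 − 312.3) / (-105 − 0) = +0.002857
Flow direction (−∇h) has components (+0.01167 E, -0.002857 N).
Azimuth = atan2(E, N) = atan2(+0.01167, -0.002857) = 103.8° ≈ 104°.

104°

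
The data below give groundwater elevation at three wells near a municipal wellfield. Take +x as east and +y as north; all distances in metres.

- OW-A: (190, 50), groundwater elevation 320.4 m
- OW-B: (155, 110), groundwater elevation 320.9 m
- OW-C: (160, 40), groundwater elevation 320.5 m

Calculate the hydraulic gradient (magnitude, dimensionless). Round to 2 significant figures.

0.0074

Differences from OW-A: to OW-B (Δx, Δy, Δh) = (-35, 60, +0.5); to OW-C = (-30, -10, +0.1).
Determinant of the coordinate differences = (-35)·(-10) − (-30)·60 = 2150.
∂h/∂x = [(+0.5)·(-10) − (+0.1)·60] / 2150 = -0.005116
∂h/∂y = [(-35)·(+0.1) − (-30)·(+0.5)] / 2150 = +0.005349
|∇h| = √(-0.005116² + 0.005349²) = 0.007402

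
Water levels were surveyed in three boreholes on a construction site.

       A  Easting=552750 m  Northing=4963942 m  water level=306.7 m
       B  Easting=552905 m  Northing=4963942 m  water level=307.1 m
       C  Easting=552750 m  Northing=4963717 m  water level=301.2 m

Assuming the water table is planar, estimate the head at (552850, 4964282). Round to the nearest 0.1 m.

∂h/∂x = (307.1 − 306.7) / (552905 − 552750) = +0.002581
∂h/∂y = (301.2 − 306.7) / (4963717 − 4963942) = +0.02444
h(552850, 4964282) = 306.7 + (+0.002581)·(100) + (+0.02444)·(340) = 306.7 +0.258 +8.311 = 315.269 m.

315.3 m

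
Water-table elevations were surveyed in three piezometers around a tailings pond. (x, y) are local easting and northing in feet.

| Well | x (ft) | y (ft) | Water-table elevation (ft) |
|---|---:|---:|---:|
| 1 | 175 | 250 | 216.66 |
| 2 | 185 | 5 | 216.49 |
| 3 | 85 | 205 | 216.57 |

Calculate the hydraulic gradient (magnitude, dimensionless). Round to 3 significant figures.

Taking 1 as reference: 2−1 = (10, -245, -0.17); 3−1 = (-90, -45, -0.09).
Solve a·Δx + b·Δy = Δh: det = 10·(-45) − (-90)·(-245) = -22500.
∂h/∂x = [(-0.17)·(-45) − (-0.09)·(-245)] / -22500 = +0.0006400
∂h/∂y = [10·(-0.09) − (-90)·(-0.17)] / -22500 = +0.0007200
|∇h| = √(0.0006400² + 0.0007200²) = 0.0009633

0.000963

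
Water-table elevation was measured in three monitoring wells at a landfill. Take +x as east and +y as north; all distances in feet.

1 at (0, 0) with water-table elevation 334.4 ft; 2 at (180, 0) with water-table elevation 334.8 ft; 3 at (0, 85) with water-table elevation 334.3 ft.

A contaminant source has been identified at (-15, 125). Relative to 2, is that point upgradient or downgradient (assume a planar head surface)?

downgradient

∂h/∂x = (334.8 − 334.4) / (180 − 0) = +0.002222
∂h/∂y = (334.3 − 334.4) / (85 − 0) = -0.001176
Head at (-15, 125) = 334.4 + (+0.002222)·(-15) + (-0.001176)·(125) = 334.22 ft.
That is lower than the 334.8 ft at 2, so the point is downgradient.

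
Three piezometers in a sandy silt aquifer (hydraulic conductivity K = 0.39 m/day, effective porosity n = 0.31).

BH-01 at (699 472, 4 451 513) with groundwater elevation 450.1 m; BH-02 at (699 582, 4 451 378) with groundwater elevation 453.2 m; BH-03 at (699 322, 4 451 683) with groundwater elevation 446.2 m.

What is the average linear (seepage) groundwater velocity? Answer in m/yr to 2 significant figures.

11 m/yr

Taking BH-01 as reference: BH-02−BH-01 = (110, -135, +3.1); BH-03−BH-01 = (-150, 170, -3.9).
Determinant of the coordinate differences = 110·170 − (-150)·(-135) = -1550.
∂h/∂x = [(+3.1)·170 − (-3.9)·(-135)] / -1550 = -0.0003226
∂h/∂y = [110·(-3.9) − (-150)·(+3.1)] / -1550 = -0.02323
|∇h| = √(-0.0003226² + -0.02323²) = 0.02323
Seepage velocity v = K·i/n = 0.39 × 0.02323 / 0.31 = 0.02922 m/day = 10.67 m/yr.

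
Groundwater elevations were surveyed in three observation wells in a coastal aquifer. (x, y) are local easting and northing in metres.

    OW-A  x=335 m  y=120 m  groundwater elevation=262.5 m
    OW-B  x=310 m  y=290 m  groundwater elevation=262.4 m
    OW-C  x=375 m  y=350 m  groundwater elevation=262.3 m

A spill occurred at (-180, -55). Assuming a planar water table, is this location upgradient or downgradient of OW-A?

upgradient

Differences from OW-A: to OW-B (Δx, Δy, Δh) = (-25, 170, -0.1); to OW-C = (40, 230, -0.2).
Determinant of the coordinate differences = (-25)·230 − 40·170 = -12550.
∂h/∂x = [(-0.1)·230 − (-0.2)·170] / -12550 = -0.0008765
∂h/∂y = [(-25)·(-0.2) − 40·(-0.1)] / -12550 = -0.0007171
Head at (-180, -55) = 262.5 + (-0.0008765)·(-515) + (-0.0007171)·(-175) = 263.08 m.
That is higher than the 262.5 m at OW-A, so the point is upgradient.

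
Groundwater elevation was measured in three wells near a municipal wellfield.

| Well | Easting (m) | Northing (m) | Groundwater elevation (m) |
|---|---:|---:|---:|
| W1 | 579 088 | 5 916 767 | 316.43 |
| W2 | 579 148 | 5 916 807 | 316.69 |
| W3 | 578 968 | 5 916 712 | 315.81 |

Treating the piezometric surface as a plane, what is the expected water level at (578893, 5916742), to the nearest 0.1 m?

Three-point gradient (reference W1): Δ to W2 = (60, 40, +0.26), Δ to W3 = (-120, -55, -0.62).
∂h/∂x = +0.007000, ∂h/∂y = -0.004000 (det = 1500).
h(578893, 5916742) = 316.43 + (+0.007000)·(-195) + (-0.004000)·(-25) = 316.43 -1.365 +0.100 = 315.165 m.

315.2 m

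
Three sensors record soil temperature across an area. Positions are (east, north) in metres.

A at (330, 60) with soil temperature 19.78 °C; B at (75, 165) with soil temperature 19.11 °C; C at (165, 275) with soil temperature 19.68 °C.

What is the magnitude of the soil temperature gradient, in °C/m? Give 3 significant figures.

With T = a·x + b·y + c and A as origin, the differences give:
  (-255)·a + 105·b = -0.67
  (-165)·a + 215·b = -0.10
Eliminate b (×215 and ×105, subtract): -37500·a = -133.550 → a = ∂T/∂x = +0.003561
Back-substitute: b = ∂T/∂y = +0.002268.
|∇f| = √(0.003561² + 0.002268²) = 0.004222 °C/m

0.00422 °C/m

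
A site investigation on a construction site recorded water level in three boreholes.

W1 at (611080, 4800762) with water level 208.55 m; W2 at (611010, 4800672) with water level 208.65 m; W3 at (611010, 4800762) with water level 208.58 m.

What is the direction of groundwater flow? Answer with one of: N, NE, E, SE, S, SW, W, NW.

NE

Taking W1 as reference: W2−W1 = (-70, -90, +0.10); W3−W1 = (-70, 0, +0.03).
Solve a·Δx + b·Δy = Δh: det = (-70)·0 − (-70)·(-90) = -6300.
∂h/∂x = [(+0.10)·0 − (+0.03)·(-90)] / -6300 = -0.0004286
∂h/∂y = [(-70)·(+0.03) − (-70)·(+0.10)] / -6300 = -0.0007778
Flow = −∇h = (+0.0004286 east, +0.0007778 north), which points northeast.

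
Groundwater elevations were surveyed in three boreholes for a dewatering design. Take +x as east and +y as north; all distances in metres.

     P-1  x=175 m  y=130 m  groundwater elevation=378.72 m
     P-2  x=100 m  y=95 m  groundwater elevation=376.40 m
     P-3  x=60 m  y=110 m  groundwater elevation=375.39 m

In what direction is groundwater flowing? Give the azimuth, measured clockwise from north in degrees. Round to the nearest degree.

Taking P-1 as reference: P-2−P-1 = (-75, -35, -2.32); P-3−P-1 = (-115, -20, -3.33).
Solve a·Δx + b·Δy = Δh: det = (-75)·(-20) − (-115)·(-35) = -2525.
∂h/∂x = [(-2.32)·(-20) − (-3.33)·(-35)] / -2525 = +0.02778
∂h/∂y = [(-75)·(-3.33) − (-115)·(-2.32)] / -2525 = +0.006752
Flow direction (−∇h) has components (-0.02778 E, -0.006752 N).
Azimuth = atan2(E, N) = atan2(-0.02778, -0.006752) = 256.3° ≈ 256°.

256°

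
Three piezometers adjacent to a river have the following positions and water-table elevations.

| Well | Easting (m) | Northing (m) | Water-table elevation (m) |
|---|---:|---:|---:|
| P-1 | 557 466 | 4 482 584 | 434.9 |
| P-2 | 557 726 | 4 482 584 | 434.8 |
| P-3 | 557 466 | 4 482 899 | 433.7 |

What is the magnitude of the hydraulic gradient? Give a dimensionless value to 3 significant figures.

0.00383

∂h/∂x = (434.8 − 434.9) / (557726 − 557466) = -0.0003846
∂h/∂y = (433.7 − 434.9) / (4482899 − 4482584) = -0.003810
|∇h| = √(-0.0003846² + -0.003810²) = 0.003829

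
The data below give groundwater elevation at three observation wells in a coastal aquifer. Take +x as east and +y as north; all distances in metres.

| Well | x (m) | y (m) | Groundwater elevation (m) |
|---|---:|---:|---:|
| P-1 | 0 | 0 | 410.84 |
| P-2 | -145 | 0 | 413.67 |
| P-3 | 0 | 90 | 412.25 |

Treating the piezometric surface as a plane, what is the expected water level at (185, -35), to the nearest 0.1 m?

∂h/∂x = (413.67 − 410.84) / (-145 − 0) = -0.01952
∂h/∂y = (412.25 − 410.84) / (90 − 0) = +0.01567
h(185, -35) = 410.84 + (-0.01952)·(185) + (+0.01567)·(-35) = 410.84 -3.611 -0.548 = 406.681 m.

406.7 m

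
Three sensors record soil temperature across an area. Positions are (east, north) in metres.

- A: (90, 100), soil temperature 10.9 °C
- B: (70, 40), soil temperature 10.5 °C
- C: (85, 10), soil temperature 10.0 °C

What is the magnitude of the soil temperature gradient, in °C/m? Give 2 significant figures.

0.016 °C/m

Taking A as reference: B−A = (-20, -60, -0.4); C−A = (-5, -90, -0.9).
Solve a·Δx + b·Δy = ΔT: det = (-20)·(-90) − (-5)·(-60) = 1500.
∂T/∂x = [(-0.4)·(-90) − (-0.9)·(-60)] / 1500 = -0.01200
∂T/∂y = [(-20)·(-0.9) − (-5)·(-0.4)] / 1500 = +0.01067
|∇f| = √(-0.01200² + 0.01067²) = 0.01606 °C/m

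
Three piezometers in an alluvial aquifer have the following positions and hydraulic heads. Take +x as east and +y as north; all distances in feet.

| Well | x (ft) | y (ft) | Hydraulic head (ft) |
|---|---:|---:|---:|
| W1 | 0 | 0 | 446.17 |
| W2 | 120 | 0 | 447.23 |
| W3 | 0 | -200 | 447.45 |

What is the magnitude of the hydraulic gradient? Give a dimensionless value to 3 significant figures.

∂h/∂x = (447.23 − 446.17) / (120 − 0) = +0.008833
∂h/∂y = (447.45 − 446.17) / (-200 − 0) = -0.006400
|∇h| = √(0.008833² + -0.006400²) = 0.01091

0.0109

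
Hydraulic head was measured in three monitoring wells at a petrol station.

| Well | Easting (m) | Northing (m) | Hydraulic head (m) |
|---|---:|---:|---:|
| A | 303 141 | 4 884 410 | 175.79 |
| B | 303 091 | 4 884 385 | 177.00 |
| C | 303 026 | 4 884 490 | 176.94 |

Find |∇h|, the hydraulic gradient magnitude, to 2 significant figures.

With h = a·x + b·y + c and A as origin, the differences give:
  (-50)·a + (-25)·b = +1.21
  (-115)·a + 80·b = +1.15
Eliminate b (×80 and ×(-25), subtract): -6875·a = 125.550 → a = ∂h/∂x = -0.01826
Back-substitute: b = ∂h/∂y = -0.01188.
|∇h| = √(-0.01826² + -0.01188²) = 0.02178

0.022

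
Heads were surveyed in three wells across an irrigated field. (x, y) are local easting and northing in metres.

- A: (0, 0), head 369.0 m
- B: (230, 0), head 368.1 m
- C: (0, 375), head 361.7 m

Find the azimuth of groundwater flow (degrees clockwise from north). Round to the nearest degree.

011°

∂h/∂x = (368.1 − 369.0) / (230 − 0) = -0.003913
∂h/∂y = (361.7 − 369.0) / (375 − 0) = -0.01947
Flow direction (−∇h) has components (+0.003913 E, +0.01947 N).
Azimuth = atan2(E, N) = atan2(+0.003913, +0.01947) = 11.4° ≈ 011°.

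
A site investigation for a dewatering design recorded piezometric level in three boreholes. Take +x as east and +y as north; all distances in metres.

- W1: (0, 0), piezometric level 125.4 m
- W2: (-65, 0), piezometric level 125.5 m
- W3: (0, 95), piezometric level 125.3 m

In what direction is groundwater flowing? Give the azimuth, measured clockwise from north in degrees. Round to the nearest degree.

056°

∂h/∂x = (125.5 − 125.4) / (-65 − 0) = -0.001538
∂h/∂y = (125.3 − 125.4) / (95 − 0) = -0.001053
Flow direction (−∇h) has components (+0.001538 E, +0.001053 N).
Azimuth = atan2(E, N) = atan2(+0.001538, +0.001053) = 55.6° ≈ 056°.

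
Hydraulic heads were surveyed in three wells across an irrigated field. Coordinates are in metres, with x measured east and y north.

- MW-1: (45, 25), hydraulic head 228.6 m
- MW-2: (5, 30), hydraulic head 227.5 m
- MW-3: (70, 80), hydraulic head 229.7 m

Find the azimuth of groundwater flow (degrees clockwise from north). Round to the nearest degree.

256°

Taking MW-1 as reference: MW-2−MW-1 = (-40, 5, -1.1); MW-3−MW-1 = (25, 55, +1.1).
Determinant of the coordinate differences = (-40)·55 − 25·5 = -2325.
∂h/∂x = [(-1.1)·55 − (+1.1)·5] / -2325 = +0.02839
∂h/∂y = [(-40)·(+1.1) − 25·(-1.1)] / -2325 = +0.007097
Flow direction (−∇h) has components (-0.02839 E, -0.007097 N).
Azimuth = atan2(E, N) = atan2(-0.02839, -0.007097) = 256.0° ≈ 256°.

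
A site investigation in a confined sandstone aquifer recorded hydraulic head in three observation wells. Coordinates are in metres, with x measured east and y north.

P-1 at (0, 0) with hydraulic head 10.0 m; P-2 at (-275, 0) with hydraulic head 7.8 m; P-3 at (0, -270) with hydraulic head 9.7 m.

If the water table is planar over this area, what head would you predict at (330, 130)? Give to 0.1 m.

12.8 m

∂h/∂x = (7.8 − 10.0) / (-275 − 0) = +0.008000
∂h/∂y = (9.7 − 10.0) / (-270 − 0) = +0.001111
h(330, 130) = 10.0 + (+0.008000)·(330) + (+0.001111)·(130) = 10.0 +2.640 +0.144 = 12.784 m.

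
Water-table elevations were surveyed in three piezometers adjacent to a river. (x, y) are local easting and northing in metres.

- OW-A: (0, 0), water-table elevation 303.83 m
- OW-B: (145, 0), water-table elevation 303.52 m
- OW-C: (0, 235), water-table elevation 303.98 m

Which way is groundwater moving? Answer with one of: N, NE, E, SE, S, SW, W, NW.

E

∂h/∂x = (303.52 − 303.83) / (145 − 0) = -0.002138
∂h/∂y = (303.98 − 303.83) / (235 − 0) = +0.0006383
Flow = −∇h = (+0.002138 east, -0.0006383 north), which points east.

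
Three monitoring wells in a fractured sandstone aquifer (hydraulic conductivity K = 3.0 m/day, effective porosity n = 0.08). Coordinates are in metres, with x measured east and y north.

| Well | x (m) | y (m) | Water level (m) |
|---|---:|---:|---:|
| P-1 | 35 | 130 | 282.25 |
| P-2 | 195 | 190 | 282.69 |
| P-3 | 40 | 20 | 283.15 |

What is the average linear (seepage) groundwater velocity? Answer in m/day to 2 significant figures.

Three-point gradient (reference P-1): Δ to P-2 = (160, 60, +0.44), Δ to P-3 = (5, -110, +0.90).
∂h/∂x = +0.005721, ∂h/∂y = -0.007922 (det = -17900).
|∇h| = √(0.005721² + -0.007922²) = 0.009772
Seepage velocity v = K·i/n = 3.0 × 0.009772 / 0.08 = 0.3664 m/day.

0.37 m/day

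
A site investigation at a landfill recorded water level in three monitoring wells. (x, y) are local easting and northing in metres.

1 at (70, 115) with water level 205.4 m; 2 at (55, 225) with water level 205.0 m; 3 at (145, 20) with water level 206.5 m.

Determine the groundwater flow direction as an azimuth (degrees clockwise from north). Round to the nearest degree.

Taking 1 as reference: 2−1 = (-15, 110, -0.4); 3−1 = (75, -95, +1.1).
Solve a·Δx + b·Δy = Δh: det = (-15)·(-95) − 75·110 = -6825.
∂h/∂x = [(-0.4)·(-95) − (+1.1)·110] / -6825 = +0.01216
∂h/∂y = [(-15)·(+1.1) − 75·(-0.4)] / -6825 = -0.001978
Flow direction (−∇h) has components (-0.01216 E, +0.001978 N).
Azimuth = atan2(E, N) = atan2(-0.01216, +0.001978) = 279.2° ≈ 279°.

279°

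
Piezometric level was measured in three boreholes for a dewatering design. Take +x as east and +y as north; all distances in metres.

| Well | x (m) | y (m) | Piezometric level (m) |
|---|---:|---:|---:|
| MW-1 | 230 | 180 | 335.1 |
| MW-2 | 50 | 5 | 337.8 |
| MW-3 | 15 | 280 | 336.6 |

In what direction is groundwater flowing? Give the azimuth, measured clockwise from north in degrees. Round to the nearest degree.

With h = a·x + b·y + c and MW-1 as origin, the differences give:
  (-180)·a + (-175)·b = +2.7
  (-215)·a + 100·b = +1.5
Eliminate b (×100 and ×(-175), subtract): -55625·a = 532.50 → a = ∂h/∂x = -0.009573
Back-substitute: b = ∂h/∂y = -0.005582.
Flow direction (−∇h) has components (+0.009573 E, +0.005582 N).
Azimuth = atan2(E, N) = atan2(+0.009573, +0.005582) = 59.8° ≈ 060°.

060°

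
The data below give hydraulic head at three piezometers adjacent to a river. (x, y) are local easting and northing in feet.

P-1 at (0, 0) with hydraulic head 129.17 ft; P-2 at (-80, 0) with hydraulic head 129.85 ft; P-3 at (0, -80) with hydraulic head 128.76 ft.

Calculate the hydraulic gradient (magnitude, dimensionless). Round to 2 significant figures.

0.0099

∂h/∂x = (129.85 − 129.17) / (-80 − 0) = -0.008500
∂h/∂y = (128.76 − 129.17) / (-80 − 0) = +0.005125
|∇h| = √(-0.008500² + 0.005125²) = 0.009926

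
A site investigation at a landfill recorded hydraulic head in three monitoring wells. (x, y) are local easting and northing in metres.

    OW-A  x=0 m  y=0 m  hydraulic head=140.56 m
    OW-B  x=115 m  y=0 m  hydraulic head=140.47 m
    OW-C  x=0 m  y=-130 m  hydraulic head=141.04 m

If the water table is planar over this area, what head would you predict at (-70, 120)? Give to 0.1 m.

140.2 m

∂h/∂x = (140.47 − 140.56) / (115 − 0) = -0.0007826
∂h/∂y = (141.04 − 140.56) / (-130 − 0) = -0.003692
h(-70, 120) = 140.56 + (-0.0007826)·(-70) + (-0.003692)·(120) = 140.56 +0.055 -0.443 = 140.172 m.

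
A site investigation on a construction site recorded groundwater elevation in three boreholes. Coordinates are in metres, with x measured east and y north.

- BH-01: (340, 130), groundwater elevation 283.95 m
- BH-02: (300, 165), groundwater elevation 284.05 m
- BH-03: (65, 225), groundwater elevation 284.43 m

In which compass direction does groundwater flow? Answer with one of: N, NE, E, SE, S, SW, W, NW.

SE

Three-point gradient (reference BH-01): Δ to BH-02 = (-40, 35, +0.10), Δ to BH-03 = (-275, 95, +0.48).
∂h/∂x = -0.001253, ∂h/∂y = +0.001425 (det = 5825).
Flow = −∇h = (+0.001253 east, -0.001425 north), which points southeast.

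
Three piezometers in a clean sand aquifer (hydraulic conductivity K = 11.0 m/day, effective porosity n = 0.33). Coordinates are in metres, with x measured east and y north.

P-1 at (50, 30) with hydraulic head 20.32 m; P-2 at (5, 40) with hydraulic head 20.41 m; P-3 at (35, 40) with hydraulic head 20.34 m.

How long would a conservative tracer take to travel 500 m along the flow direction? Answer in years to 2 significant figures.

Differences from P-1: to P-2 (Δx, Δy, Δh) = (-45, 10, +0.09); to P-3 = (-15, 10, +0.02).
Determinant of the coordinate differences = (-45)·10 − (-15)·10 = -300.
∂h/∂x = [(+0.09)·10 − (+0.02)·10] / -300 = -0.002333
∂h/∂y = [(-45)·(+0.02) − (-15)·(+0.09)] / -300 = -0.001500
|∇h| = √(-0.002333² + -0.001500²) = 0.002774
Seepage velocity v = K·i/n = 11.0 × 0.002774 / 0.33 = 0.09247 m/day.
t = 500 / 0.09247 = 5407 days = 14.8 years.

15 years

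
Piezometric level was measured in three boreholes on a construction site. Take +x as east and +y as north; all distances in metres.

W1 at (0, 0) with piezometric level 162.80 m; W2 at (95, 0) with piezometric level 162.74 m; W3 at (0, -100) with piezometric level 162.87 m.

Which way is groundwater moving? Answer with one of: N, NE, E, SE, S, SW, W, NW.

∂h/∂x = (162.74 − 162.80) / (95 − 0) = -0.0006316
∂h/∂y = (162.87 − 162.80) / (-100 − 0) = -0.0007000
Flow = −∇h = (+0.0006316 east, +0.0007000 north), which points northeast.

NE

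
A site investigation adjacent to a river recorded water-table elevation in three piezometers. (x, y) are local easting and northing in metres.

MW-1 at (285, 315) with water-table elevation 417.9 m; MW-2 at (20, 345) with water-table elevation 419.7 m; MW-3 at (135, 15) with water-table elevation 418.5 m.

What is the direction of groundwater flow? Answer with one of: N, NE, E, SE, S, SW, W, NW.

Differences from MW-1: to MW-2 (Δx, Δy, Δh) = (-265, 30, +1.8); to MW-3 = (-150, -300, +0.6).
Solve a·Δx + b·Δy = Δh: det = (-265)·(-300) − (-150)·30 = 84000.
∂h/∂x = [(+1.8)·(-300) − (+0.6)·30] / 84000 = -0.006643
∂h/∂y = [(-265)·(+0.6) − (-150)·(+1.8)] / 84000 = +0.001321
Flow = −∇h = (+0.006643 east, -0.001321 north), which points east.

E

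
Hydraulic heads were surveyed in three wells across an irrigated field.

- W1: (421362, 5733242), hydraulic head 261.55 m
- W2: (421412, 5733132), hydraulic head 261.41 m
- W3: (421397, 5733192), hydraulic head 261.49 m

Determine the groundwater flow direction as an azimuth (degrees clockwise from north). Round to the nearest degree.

192°

Taking W1 as reference: W2−W1 = (50, -110, -0.14); W3−W1 = (35, -50, -0.06).
Determinant of the coordinate differences = 50·(-50) − 35·(-110) = 1350.
∂h/∂x = [(-0.14)·(-50) − (-0.06)·(-110)] / 1350 = +0.0002963
∂h/∂y = [50·(-0.06) − 35·(-0.14)] / 1350 = +0.001407
Flow direction (−∇h) has components (-0.0002963 E, -0.001407 N).
Azimuth = atan2(E, N) = atan2(-0.0002963, -0.001407) = 191.9° ≈ 192°.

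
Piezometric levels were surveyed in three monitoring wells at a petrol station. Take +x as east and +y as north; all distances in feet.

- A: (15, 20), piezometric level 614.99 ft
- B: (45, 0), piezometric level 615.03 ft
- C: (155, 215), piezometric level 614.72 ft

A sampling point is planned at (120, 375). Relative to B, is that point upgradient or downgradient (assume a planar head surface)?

downgradient

Differences from A: to B (Δx, Δy, Δh) = (30, -20, +0.04); to C = (140, 195, -0.27).
Determinant of the coordinate differences = 30·195 − 140·(-20) = 8650.
∂h/∂x = [(+0.04)·195 − (-0.27)·(-20)] / 8650 = +0.0002775
∂h/∂y = [30·(-0.27) − 140·(+0.04)] / 8650 = -0.001584
Head at (120, 375) = 614.99 + (+0.0002775)·(105) + (-0.001584)·(355) = 614.46 ft.
That is lower than the 615.03 ft at B, so the point is downgradient.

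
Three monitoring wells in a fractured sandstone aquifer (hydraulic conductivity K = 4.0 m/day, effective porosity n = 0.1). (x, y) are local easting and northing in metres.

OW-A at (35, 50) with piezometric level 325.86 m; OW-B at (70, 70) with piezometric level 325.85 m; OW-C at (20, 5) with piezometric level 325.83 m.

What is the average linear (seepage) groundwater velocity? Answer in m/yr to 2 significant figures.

18 m/yr

With h = a·x + b·y + c and OW-A as origin, the differences give:
  35·a + 20·b = -0.01
  (-15)·a + (-45)·b = -0.03
Eliminate b (×(-45) and ×20, subtract): -1275·a = 1.050 → a = ∂h/∂x = -0.0008235
Back-substitute: b = ∂h/∂y = +0.0009412.
|∇h| = √(-0.0008235² + 0.0009412²) = 0.001251
Seepage velocity v = K·i/n = 4.0 × 0.001251 / 0.1 = 0.05004 m/day = 18.28 m/yr.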